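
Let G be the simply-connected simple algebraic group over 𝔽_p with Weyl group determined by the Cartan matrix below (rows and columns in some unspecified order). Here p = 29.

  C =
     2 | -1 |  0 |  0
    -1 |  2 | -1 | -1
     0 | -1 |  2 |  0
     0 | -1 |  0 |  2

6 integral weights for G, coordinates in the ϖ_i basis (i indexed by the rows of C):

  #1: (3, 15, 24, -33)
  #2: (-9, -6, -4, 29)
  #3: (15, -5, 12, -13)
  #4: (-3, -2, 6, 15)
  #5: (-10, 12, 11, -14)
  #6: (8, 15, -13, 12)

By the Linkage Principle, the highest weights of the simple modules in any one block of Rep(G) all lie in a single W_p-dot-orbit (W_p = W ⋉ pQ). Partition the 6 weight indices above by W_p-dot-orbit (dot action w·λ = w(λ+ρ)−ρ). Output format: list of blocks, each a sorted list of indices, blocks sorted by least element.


Root system D_4: the 4×4 matrix C matches after relabeling.

Folding the 6 weights λ_j+ρ into Ā_29 (reps in the given 4-coord order):

  λ_1+ρ ↦ (0, 9, 3, 4)
  λ_2+ρ ↦ (3, 4, 8, 9)
  λ_3+ρ ↦ (0, 9, 3, 4)
  λ_4+ρ ↦ (1, 2, 4, 13)
  λ_5+ρ ↦ (0, 9, 3, 4)
  λ_6+ρ ↦ (0, 9, 3, 4)

Linkage partition of the 6 weights (3 classes, p=29):

[[1, 3, 5, 6], [2], [4]]


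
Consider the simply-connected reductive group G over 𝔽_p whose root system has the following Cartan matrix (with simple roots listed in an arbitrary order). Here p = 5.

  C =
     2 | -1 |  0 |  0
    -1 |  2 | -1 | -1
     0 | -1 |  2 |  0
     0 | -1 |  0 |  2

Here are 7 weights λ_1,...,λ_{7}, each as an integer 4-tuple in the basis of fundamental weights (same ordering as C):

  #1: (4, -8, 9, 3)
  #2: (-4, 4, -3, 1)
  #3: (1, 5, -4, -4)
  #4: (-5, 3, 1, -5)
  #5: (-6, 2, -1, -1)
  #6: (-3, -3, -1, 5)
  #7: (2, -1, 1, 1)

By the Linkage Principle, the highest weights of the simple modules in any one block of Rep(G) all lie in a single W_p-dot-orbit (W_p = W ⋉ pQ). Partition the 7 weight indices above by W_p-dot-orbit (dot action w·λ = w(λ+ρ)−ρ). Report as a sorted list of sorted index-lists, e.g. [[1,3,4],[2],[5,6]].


D_4 Cartan matrix, 4 simple roots permuted; ρ=(1,1,1,1).

W_5-reps of the 7 weights in Ā_5 (same 4-coord order as C):

  λ_1 → (1, 2, 0, 0)
  λ_2 → (1, 2, 0, 0)
  λ_3 → (1, 2, 0, 0)
  λ_4 → (0, 1, 2, 0)
  λ_5 → (1, 2, 0, 0)
  λ_6 → (0, 1, 2, 0)
  λ_7 → (1, 2, 0, 0)

Grouping the 7 weights by Ā_5-representative: 2 linkage classes.

[[1, 2, 3, 5, 7], [4, 6]]


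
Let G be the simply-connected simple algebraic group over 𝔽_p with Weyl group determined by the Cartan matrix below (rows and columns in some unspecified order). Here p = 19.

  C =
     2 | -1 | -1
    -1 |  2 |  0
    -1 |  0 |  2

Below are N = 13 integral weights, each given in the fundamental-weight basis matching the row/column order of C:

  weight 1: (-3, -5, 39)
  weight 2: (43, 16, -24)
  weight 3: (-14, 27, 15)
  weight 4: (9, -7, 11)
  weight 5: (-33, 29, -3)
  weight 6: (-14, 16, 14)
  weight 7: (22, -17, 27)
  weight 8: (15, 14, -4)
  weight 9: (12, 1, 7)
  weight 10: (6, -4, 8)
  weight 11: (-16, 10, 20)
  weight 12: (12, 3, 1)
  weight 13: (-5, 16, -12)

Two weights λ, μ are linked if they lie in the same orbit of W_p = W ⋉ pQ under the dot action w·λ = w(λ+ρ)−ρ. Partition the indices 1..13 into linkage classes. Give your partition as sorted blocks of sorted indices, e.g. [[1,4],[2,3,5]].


Type A_3, rank 3, |W|=24; reorder rows/cols to standard.

Each λ_j+ρ reduced to Ā_19; 3-tuples below use C's row order:

  λ_1 → (13, 4, 2);  λ_2 → (13, 4, 2);  λ_3 → (4, 3, 9);  λ_4 → (4, 3, 9);  λ_5 → (11, 2, 4);  λ_6 → (13, 4, 2);  λ_7 → (4, 3, 9);  λ_8 → (4, 3, 9);  λ_9 → (11, 2, 4);  λ_10 → (4, 3, 9);  λ_11 → (11, 2, 4);  λ_12 → (13, 4, 2);  λ_13 → (11, 2, 4)

Grouping the 13 weights by Ā_19-representative: 3 linkage classes.

[[1, 2, 6, 12], [3, 4, 7, 8, 10], [5, 9, 11, 13]]


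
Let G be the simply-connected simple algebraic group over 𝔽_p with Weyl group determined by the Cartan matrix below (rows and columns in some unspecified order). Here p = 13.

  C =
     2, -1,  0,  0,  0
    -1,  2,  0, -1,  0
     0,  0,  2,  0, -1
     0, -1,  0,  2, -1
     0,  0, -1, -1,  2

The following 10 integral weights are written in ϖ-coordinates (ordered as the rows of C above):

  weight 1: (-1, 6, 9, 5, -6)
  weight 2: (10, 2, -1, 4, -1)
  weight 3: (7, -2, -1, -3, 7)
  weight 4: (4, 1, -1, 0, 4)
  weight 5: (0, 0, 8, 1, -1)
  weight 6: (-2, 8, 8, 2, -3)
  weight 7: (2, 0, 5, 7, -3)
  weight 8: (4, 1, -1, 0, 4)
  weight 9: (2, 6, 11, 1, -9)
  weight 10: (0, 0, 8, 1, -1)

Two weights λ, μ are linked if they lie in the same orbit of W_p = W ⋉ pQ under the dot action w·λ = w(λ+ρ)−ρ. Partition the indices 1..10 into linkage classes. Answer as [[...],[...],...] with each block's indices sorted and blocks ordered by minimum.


Root system A_5: the 5×5 matrix C matches after relabeling.

Each λ_j+ρ reduced to Ā_13; 5-tuples below use C's row order:

  1: (5, 2, 0, 1, 5) · 2: (5, 2, 0, 1, 5) · 3: (5, 2, 0, 1, 5) · 4: (5, 2, 0, 1, 5) · 5: (1, 1, 9, 2, 0) · 6: (5, 3, 1, 1, 2) · 7: (0, 1, 1, 6, 2) · 8: (5, 2, 0, 1, 5) · 9: (0, 1, 1, 6, 2) · 10: (1, 1, 9, 2, 0)

Partition of {1..10} into 4 W_13-dot-orbits:

[[1, 2, 3, 4, 8], [5, 10], [6], [7, 9]]


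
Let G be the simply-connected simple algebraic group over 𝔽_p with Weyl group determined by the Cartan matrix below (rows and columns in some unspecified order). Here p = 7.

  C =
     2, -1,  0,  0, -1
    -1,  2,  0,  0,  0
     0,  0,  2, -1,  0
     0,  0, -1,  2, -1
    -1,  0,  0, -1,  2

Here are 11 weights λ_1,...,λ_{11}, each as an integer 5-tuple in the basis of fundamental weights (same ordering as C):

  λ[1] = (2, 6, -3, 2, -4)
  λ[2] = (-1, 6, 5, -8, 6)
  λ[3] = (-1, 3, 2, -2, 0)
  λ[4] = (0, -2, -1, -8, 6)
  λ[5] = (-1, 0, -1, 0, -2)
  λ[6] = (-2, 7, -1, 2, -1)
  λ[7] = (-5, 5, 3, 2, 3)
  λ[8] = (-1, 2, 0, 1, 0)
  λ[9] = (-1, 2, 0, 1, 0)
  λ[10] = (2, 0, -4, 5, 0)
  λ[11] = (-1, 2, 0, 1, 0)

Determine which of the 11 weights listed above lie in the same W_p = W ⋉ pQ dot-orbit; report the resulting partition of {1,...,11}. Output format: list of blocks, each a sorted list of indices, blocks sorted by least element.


Dynkin diagram of C (from the 8 off-diagonal −1 entries): A_5.

W_7-reps of the 11 weights in Ā_7 (same 5-coord order as C):

    λ_1 → (0, 4, 2, 1, 0)
    λ_2 → (0, 0, 6, 0, 0)
    λ_3 → (0, 4, 2, 1, 0)
    λ_4 → (0, 0, 6, 0, 0)
    λ_5 → (1, 0, 0, 0, 0)
    λ_6 → (0, 4, 2, 1, 0)
    λ_7 → (0, 4, 2, 1, 0)
    λ_8 → (0, 3, 1, 2, 1)
    λ_9 → (0, 3, 1, 2, 1)
    λ_10 → (0, 3, 1, 2, 1)
    λ_11 → (0, 3, 1, 2, 1)

Partition of {1..11} into 4 W_7-dot-orbits:

[[1, 3, 6, 7], [2, 4], [5], [8, 9, 10, 11]]


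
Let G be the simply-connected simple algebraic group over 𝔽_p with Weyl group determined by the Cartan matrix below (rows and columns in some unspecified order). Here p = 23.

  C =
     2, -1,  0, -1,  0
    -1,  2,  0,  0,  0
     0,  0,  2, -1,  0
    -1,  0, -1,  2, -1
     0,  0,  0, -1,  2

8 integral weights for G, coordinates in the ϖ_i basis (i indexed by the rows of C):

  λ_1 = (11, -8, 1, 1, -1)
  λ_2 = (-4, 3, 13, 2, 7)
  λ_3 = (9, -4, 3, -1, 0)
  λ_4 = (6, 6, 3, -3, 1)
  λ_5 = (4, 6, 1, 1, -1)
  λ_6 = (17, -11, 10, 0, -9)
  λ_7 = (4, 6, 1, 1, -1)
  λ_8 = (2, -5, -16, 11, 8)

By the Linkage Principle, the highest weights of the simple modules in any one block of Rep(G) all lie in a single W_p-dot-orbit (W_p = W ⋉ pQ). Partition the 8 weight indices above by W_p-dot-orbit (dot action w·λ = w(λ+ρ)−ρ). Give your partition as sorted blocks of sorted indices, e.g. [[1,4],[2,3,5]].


C ↔ D_5 under row/col permutation; |W(D_5)| = 1920.

Folding the 8 weights λ_j+ρ into Ā_23 (reps in the given 5-coord order):

    [1] (5, 7, 2, 2, 0)
    [2] (2, 0, 11, 1, 5)
    [3] (7, 3, 4, 0, 1)
    [4] (5, 7, 2, 2, 0)
    [5] (5, 7, 2, 2, 0)
    [6] (7, 3, 4, 0, 1)
    [7] (5, 7, 2, 2, 0)
    [8] (2, 0, 11, 1, 5)

These 8 weights hit 3 W_23-dot-orbits; sizes (4, 2, 2):

[[1, 4, 5, 7], [2, 8], [3, 6]]


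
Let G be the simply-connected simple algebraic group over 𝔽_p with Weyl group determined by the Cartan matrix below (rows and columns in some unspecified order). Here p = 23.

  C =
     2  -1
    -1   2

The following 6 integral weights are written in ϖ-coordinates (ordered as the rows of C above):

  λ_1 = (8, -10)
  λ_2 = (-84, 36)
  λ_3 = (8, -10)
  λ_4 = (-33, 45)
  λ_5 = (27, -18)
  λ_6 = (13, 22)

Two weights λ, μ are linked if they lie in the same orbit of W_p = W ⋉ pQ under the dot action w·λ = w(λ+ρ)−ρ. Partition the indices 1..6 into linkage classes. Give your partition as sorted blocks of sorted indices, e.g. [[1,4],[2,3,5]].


Dynkin diagram of C (from the 2 off-diagonal −1 entries): A_2.

Each λ_j+ρ reduced to Ā_23; 2-tuples below use C's row order:

  λ_1+ρ ↦ (0, 9) · λ_2+ρ ↦ (0, 9) · λ_3+ρ ↦ (0, 9) · λ_4+ρ ↦ (0, 9) · λ_5+ρ ↦ (6, 12) · λ_6+ρ ↦ (0, 9)

The 6 indices split into 2 linkage classes (same alcove rep ⇔ same W_23-dot-orbit):

[[1, 2, 3, 4, 6], [5]]


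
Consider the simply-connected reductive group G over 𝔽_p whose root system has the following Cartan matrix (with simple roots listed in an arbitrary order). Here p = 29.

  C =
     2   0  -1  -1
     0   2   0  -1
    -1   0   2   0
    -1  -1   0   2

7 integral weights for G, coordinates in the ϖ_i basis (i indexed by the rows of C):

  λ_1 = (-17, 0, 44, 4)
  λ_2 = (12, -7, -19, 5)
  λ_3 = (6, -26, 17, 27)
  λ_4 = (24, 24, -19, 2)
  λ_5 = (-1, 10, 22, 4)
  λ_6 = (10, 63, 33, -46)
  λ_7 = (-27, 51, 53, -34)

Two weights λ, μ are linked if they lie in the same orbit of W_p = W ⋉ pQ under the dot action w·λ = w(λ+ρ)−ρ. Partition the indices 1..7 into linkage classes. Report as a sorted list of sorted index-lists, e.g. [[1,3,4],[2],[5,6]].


A_4 Cartan matrix, 4 simple roots permuted; ρ=(1,1,1,1).

Alcove-folded reps (p=29, 7 weights, presented ϖ-order):

  λ_1+ρ ↦ (0, 1, 13, 5)
  λ_2+ρ ↦ (0, 1, 13, 5)
  λ_3+ρ ↦ (1, 1, 6, 3)
  λ_4+ρ ↦ (1, 1, 6, 3)
  λ_5+ρ ↦ (0, 1, 13, 5)
  λ_6+ρ ↦ (0, 1, 13, 5)
  λ_7+ρ ↦ (1, 1, 6, 3)

These 7 weights hit 2 W_29-dot-orbits; sizes (4, 3):

[[1, 2, 5, 6], [3, 4, 7]]


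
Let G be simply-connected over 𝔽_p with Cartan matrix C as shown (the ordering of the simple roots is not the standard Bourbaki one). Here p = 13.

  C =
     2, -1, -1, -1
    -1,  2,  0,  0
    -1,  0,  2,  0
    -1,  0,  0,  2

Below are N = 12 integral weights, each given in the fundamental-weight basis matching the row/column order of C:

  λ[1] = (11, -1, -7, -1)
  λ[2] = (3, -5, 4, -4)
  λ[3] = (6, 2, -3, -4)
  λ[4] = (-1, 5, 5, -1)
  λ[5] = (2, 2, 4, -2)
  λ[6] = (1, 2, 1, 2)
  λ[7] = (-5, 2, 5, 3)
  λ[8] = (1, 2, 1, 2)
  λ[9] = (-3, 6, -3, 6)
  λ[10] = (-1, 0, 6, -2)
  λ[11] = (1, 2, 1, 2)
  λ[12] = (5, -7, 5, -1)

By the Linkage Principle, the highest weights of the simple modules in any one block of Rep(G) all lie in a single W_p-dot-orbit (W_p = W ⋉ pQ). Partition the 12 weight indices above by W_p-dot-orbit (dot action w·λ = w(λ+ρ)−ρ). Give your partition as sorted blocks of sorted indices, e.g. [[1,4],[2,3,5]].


Dynkin diagram of C (from the 6 off-diagonal −1 entries): D_4.

Each λ_j+ρ reduced to Ā_13; 4-tuples below use C's row order:

  λ_1 → (1, 0, 6, 0) · λ_2 → (3, 1, 2, 0) · λ_3 → (2, 3, 2, 3) · λ_4 → (0, 6, 6, 0) · λ_5 → (2, 3, 5, 1) · λ_6 → (2, 3, 2, 3) · λ_7 → (3, 1, 2, 0) · λ_8 → (2, 3, 2, 3) · λ_9 → (2, 3, 2, 3) · λ_10 → (1, 0, 6, 0) · λ_11 → (2, 3, 2, 3) · λ_12 → (0, 6, 6, 0)

Partition of {1..12} into 5 W_13-dot-orbits:

[[1, 10], [2, 7], [3, 6, 8, 9, 11], [4, 12], [5]]


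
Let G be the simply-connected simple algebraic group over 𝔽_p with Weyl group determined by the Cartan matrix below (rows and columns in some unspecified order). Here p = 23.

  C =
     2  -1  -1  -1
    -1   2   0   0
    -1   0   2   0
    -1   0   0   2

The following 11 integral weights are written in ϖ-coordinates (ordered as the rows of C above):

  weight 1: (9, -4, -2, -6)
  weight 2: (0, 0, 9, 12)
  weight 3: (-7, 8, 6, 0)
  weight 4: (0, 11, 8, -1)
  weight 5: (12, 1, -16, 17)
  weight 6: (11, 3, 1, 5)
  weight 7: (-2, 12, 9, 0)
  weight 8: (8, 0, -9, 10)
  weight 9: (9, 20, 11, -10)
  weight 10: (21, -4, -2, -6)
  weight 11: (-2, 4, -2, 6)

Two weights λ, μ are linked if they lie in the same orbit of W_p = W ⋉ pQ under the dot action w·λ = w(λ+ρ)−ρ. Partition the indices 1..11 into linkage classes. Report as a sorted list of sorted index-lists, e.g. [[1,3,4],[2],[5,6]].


Cartan matrix: type D_4 (|W|=192); un-permuting the 4 rows.

W_23-reps of the 11 weights in Ā_23 (same 4-coord order as C):

  λ_1+ρ ↦ (1, 3, 1, 5)
  λ_2+ρ ↦ (1, 1, 8, 11)
  λ_3+ρ ↦ (1, 3, 1, 5)
  λ_4+ρ ↦ (1, 12, 9, 0)
  λ_5+ρ ↦ (0, 8, 5, 8)
  λ_6+ρ ↦ (1, 3, 1, 5)
  λ_7+ρ ↦ (1, 12, 9, 0)
  λ_8+ρ ↦ (1, 1, 8, 11)
  λ_9+ρ ↦ (1, 1, 8, 11)
  λ_10+ρ ↦ (1, 3, 1, 5)
  λ_11+ρ ↦ (1, 3, 1, 5)

The 11 indices split into 4 linkage classes (same alcove rep ⇔ same W_23-dot-orbit):

[[1, 3, 6, 10, 11], [2, 8, 9], [4, 7], [5]]


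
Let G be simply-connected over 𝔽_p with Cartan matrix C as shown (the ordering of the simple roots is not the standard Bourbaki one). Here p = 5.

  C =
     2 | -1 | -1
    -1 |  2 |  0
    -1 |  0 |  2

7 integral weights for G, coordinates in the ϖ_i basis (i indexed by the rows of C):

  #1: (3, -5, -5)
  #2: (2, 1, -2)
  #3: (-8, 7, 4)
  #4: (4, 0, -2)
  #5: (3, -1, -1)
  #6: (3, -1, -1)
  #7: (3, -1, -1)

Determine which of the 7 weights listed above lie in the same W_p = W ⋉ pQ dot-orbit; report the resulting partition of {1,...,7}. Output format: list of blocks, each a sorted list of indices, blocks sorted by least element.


Cartan matrix: type A_3 (|W|=24); un-permuting the 3 rows.

Each λ_j+ρ reduced to Ā_5; 3-tuples below use C's row order:

  λ_1+ρ ↦ (4, 0, 0);  λ_2+ρ ↦ (2, 2, 1);  λ_3+ρ ↦ (2, 2, 1);  λ_4+ρ ↦ (4, 0, 0);  λ_5+ρ ↦ (4, 0, 0);  λ_6+ρ ↦ (4, 0, 0);  λ_7+ρ ↦ (4, 0, 0)

Grouping the 7 weights by Ā_5-representative: 2 linkage classes.

[[1, 4, 5, 6, 7], [2, 3]]


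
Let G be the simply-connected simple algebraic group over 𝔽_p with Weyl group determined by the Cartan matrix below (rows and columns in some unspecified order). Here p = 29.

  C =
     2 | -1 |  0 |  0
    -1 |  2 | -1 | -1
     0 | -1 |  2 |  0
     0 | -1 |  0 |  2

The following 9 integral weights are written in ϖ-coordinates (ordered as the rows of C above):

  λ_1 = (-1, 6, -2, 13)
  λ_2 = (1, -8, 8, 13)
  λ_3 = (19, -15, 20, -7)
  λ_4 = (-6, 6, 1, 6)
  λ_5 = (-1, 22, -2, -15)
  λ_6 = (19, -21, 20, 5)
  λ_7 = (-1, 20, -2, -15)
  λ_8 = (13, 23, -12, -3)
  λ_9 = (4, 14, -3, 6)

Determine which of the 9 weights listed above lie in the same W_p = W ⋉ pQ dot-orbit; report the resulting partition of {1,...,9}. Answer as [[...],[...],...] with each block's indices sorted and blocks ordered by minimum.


C ↔ D_4 under row/col permutation; |W(D_4)| = 192.

W_29-reps of the 9 weights in Ā_29 (same 4-coord order as C):

  λ_1 → (0, 6, 1, 14);  λ_2 → (5, 2, 2, 7);  λ_3 → (0, 6, 1, 14);  λ_4 → (5, 2, 2, 7);  λ_5 → (0, 6, 1, 14);  λ_6 → (0, 6, 1, 14);  λ_7 → (0, 6, 1, 14);  λ_8 → (5, 2, 2, 7);  λ_9 → (5, 2, 2, 7)

These 9 weights hit 2 W_29-dot-orbits; sizes (5, 4):

[[1, 3, 5, 6, 7], [2, 4, 8, 9]]


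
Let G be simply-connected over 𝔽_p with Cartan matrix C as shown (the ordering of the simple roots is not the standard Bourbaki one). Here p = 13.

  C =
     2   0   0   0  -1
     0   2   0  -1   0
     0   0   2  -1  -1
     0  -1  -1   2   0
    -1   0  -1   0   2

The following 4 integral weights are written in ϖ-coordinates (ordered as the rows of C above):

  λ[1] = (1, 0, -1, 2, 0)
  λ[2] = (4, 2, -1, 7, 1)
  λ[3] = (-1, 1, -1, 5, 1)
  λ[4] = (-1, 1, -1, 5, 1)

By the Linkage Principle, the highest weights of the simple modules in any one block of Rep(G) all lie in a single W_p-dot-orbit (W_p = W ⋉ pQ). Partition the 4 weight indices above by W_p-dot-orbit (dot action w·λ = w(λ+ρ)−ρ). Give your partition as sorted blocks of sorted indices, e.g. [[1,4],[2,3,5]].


Type A_5, rank 5, |W|=720; reorder rows/cols to standard.

λ_j+ρ reflected into Ā_13 (⟨·,θ^∨⟩≤13); 5-tuples as given:

    1: (2, 1, 0, 3, 1)
    2: (0, 2, 0, 6, 2)
    3: (0, 2, 0, 6, 2)
    4: (0, 2, 0, 6, 2)

Linkage partition of the 4 weights (2 classes, p=13):

[[1], [2, 3, 4]]


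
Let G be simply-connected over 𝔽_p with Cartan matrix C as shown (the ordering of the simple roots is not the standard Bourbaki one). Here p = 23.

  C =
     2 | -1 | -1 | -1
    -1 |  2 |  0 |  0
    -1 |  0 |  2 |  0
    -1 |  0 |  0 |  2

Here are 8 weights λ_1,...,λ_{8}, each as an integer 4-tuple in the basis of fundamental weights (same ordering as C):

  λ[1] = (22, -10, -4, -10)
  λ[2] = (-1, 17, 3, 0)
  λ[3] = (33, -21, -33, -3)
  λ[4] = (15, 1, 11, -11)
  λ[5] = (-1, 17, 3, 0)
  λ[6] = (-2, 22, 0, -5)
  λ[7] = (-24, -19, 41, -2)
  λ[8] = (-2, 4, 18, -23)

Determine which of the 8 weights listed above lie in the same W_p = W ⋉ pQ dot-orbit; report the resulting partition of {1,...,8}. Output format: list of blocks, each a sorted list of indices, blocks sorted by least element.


Type D_4, rank 4, |W|=192; reorder rows/cols to standard.

Ā_23 reps of the 8 weights (D_4, coords as presented):

  λ_1+ρ ↦ (0, 9, 3, 9);  λ_2+ρ ↦ (0, 18, 4, 1);  λ_3+ρ ↦ (0, 9, 3, 9);  λ_4+ρ ↦ (2, 5, 5, 3);  λ_5+ρ ↦ (0, 18, 4, 1);  λ_6+ρ ↦ (0, 18, 4, 1);  λ_7+ρ ↦ (0, 18, 4, 1);  λ_8+ρ ↦ (0, 18, 4, 1)

Grouping the 8 weights by Ā_23-representative: 3 linkage classes.

[[1, 3], [2, 5, 6, 7, 8], [4]]


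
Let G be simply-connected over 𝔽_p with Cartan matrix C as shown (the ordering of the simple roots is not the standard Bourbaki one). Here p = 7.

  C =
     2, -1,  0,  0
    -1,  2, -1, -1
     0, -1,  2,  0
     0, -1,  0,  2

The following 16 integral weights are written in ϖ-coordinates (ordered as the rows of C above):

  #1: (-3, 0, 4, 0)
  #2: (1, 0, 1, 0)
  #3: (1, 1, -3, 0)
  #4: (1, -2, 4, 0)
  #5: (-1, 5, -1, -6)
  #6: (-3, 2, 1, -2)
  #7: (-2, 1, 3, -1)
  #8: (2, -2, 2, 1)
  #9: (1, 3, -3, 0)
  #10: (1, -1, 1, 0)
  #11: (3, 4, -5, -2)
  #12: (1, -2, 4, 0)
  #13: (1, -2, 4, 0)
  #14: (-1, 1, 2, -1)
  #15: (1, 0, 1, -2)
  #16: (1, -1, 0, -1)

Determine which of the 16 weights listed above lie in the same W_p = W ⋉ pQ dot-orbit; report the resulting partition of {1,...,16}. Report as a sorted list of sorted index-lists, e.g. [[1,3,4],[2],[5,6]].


Dynkin diagram of C (from the 6 off-diagonal −1 entries): D_4.

Ā_7 reps of the 16 weights (D_4, coords as presented):

    λ_1 → (1, 1, 4, 0)
    λ_2 → (2, 1, 2, 1)
    λ_3 → (2, 0, 2, 1)
    λ_4 → (1, 1, 4, 0)
    λ_5 → (0, 1, 0, 5)
    λ_6 → (2, 0, 2, 1)
    λ_7 → (1, 1, 4, 0)
    λ_8 → (2, 1, 2, 1)
    λ_9 → (2, 0, 2, 1)
    λ_10 → (2, 0, 2, 1)
    λ_11 → (2, 1, 2, 1)
    λ_12 → (1, 1, 4, 0)
    λ_13 → (1, 1, 4, 0)
    λ_14 → (0, 2, 3, 0)
    λ_15 → (2, 0, 2, 1)
    λ_16 → (2, 0, 1, 0)

Linkage partition of the 16 weights (6 classes, p=7):

[[1, 4, 7, 12, 13], [2, 8, 11], [3, 6, 9, 10, 15], [5], [14], [16]]


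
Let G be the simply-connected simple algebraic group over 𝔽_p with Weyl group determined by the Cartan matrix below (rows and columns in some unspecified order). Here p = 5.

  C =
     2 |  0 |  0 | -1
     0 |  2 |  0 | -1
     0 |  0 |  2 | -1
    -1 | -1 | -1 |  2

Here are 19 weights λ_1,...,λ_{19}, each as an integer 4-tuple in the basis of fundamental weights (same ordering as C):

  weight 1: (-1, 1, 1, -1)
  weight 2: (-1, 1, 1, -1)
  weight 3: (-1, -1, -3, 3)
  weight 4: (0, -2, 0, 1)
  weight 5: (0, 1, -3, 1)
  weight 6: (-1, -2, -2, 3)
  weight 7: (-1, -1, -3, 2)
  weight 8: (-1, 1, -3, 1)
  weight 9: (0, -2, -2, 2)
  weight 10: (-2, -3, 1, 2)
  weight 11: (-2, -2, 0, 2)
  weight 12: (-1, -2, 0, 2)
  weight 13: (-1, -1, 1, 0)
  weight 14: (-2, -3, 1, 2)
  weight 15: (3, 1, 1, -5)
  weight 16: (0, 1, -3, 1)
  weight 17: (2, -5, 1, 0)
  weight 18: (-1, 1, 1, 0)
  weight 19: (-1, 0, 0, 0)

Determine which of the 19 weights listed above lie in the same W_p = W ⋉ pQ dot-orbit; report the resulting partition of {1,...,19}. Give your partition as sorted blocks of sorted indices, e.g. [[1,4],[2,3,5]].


D_4 Cartan matrix, 4 simple roots permuted; ρ=(1,1,1,1).

Alcove-folded reps (p=5, 19 weights, presented ϖ-order):

  1: (0, 2, 2, 0);  2: (0, 2, 2, 0);  3: (0, 0, 2, 1);  4: (1, 1, 1, 1);  5: (1, 2, 2, 0);  6: (0, 1, 1, 1);  7: (0, 0, 2, 1);  8: (0, 2, 2, 0);  9: (1, 1, 1, 1);  10: (1, 2, 2, 0);  11: (1, 1, 1, 1);  12: (0, 1, 1, 1);  13: (0, 0, 2, 1);  14: (1, 2, 2, 0);  15: (0, 2, 2, 0);  16: (1, 2, 2, 0);  17: (0, 1, 1, 1);  18: (0, 2, 2, 0);  19: (0, 1, 1, 1)

These 19 weights hit 5 W_5-dot-orbits; sizes (5, 3, 3, 4, 4):

[[1, 2, 8, 15, 18], [3, 7, 13], [4, 9, 11], [5, 10, 14, 16], [6, 12, 17, 19]]


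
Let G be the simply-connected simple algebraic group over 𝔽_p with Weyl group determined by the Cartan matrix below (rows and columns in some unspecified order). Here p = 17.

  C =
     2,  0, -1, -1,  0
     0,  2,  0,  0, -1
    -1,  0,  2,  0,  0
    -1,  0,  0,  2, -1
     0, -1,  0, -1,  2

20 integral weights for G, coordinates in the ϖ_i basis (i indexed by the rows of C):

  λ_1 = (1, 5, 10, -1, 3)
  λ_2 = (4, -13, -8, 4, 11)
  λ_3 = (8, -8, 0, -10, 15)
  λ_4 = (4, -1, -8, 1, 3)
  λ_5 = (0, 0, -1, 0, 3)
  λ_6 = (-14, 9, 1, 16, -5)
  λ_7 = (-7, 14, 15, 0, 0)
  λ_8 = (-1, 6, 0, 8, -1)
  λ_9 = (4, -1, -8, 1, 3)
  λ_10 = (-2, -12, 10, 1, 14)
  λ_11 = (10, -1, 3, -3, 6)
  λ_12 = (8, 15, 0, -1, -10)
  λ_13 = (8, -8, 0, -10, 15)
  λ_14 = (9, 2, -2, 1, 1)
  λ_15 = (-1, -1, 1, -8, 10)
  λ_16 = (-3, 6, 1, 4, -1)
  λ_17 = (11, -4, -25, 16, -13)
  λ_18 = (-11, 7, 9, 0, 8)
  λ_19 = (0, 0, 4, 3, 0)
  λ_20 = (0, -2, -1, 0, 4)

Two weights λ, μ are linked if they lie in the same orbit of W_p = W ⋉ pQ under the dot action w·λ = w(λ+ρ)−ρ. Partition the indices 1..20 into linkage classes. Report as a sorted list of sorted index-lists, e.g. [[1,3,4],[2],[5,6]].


C ↔ A_5 under row/col permutation; |W(A_5)| = 720.

W_17-reps of the 20 weights in Ā_17 (same 5-coord order as C):

    [1] (2, 0, 5, 0, 4)
    [2] (2, 7, 0, 3, 0)
    [3] (0, 7, 1, 9, 0)
    [4] (2, 0, 5, 0, 4)
    [5] (1, 1, 0, 1, 4)
    [6] (2, 0, 5, 0, 4)
    [7] (1, 1, 0, 1, 4)
    [8] (0, 7, 1, 9, 0)
    [9] (2, 0, 5, 0, 4)
    [10] (1, 1, 0, 1, 4)
    [11] (9, 3, 1, 2, 2)
    [12] (0, 7, 1, 9, 0)
    [13] (0, 7, 1, 9, 0)
    [14] (9, 3, 1, 2, 2)
    [15] (2, 0, 5, 0, 4)
    [16] (2, 7, 0, 3, 0)
    [17] (2, 7, 0, 3, 0)
    [18] (0, 7, 1, 9, 0)
    [19] (1, 1, 5, 4, 1)
    [20] (1, 1, 0, 1, 4)

Linkage partition of the 20 weights (6 classes, p=17):

[[1, 4, 6, 9, 15], [2, 16, 17], [3, 8, 12, 13, 18], [5, 7, 10, 20], [11, 14], [19]]


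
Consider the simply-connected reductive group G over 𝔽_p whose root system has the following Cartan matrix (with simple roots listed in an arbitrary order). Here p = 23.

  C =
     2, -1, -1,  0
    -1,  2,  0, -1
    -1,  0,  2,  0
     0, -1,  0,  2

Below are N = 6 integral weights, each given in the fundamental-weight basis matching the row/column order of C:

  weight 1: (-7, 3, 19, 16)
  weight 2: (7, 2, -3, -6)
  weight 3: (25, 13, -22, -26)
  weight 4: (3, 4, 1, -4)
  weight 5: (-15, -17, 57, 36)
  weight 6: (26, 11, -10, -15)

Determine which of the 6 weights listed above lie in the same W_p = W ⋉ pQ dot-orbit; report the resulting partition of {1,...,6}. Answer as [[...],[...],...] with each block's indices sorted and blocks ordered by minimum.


A_4 Cartan matrix, 4 simple roots permuted; ρ=(1,1,1,1).

W_23-reps of the 6 weights in Ā_23 (same 4-coord order as C):

  [1] (4, 2, 2, 3);  [2] (4, 2, 2, 3);  [3] (4, 2, 2, 3);  [4] (4, 2, 2, 3);  [5] (7, 2, 7, 2);  [6] (7, 2, 7, 2)

The 6 indices split into 2 linkage classes (same alcove rep ⇔ same W_23-dot-orbit):

[[1, 2, 3, 4], [5, 6]]


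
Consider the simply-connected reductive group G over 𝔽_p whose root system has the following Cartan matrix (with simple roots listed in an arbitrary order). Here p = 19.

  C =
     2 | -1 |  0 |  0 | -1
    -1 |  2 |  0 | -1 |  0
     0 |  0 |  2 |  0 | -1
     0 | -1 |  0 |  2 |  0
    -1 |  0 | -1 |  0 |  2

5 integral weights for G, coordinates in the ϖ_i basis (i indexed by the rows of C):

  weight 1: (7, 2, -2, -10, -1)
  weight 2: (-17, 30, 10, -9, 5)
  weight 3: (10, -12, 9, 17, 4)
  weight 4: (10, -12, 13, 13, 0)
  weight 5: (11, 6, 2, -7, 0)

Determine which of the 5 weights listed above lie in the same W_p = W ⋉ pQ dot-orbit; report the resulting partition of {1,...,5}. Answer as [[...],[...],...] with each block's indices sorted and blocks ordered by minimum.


A_5 Cartan matrix, 5 simple roots permuted; ρ=(1,1,1,1,1).

Ā_19 reps of the 5 weights (A_5, coords as presented):

  λ_1+ρ ↦ (1, 6, 0, 3, 1)
  λ_2+ρ ↦ (4, 2, 6, 1, 2)
  λ_3+ρ ↦ (0, 4, 4, 7, 1)
  λ_4+ρ ↦ (0, 4, 4, 7, 1)
  λ_5+ρ ↦ (12, 1, 1, 2, 0)

The 5 indices split into 4 linkage classes (same alcove rep ⇔ same W_19-dot-orbit):

[[1], [2], [3, 4], [5]]


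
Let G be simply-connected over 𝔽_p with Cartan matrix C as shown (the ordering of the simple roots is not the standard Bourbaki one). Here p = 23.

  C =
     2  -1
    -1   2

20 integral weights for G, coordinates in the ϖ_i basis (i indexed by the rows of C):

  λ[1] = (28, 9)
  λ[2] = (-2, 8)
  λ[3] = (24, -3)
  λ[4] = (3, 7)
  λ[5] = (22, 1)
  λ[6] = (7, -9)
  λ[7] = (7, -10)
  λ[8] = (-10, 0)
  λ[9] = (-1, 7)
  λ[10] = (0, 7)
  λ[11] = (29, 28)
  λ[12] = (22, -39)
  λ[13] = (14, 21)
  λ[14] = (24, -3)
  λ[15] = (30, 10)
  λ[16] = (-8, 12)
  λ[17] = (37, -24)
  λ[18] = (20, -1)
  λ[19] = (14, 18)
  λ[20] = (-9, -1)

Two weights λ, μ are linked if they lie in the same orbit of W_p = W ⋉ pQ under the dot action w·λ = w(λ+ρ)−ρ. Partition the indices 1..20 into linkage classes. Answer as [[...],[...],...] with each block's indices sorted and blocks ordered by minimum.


Dynkin diagram of C (from the 2 off-diagonal −1 entries): A_2.

Each λ_j+ρ reduced to Ā_23; 2-tuples below use C's row order:

  [1] (7, 6)
  [2] (1, 8)
  [3] (21, 0)
  [4] (4, 8)
  [5] (21, 0)
  [6] (0, 8)
  [7] (1, 8)
  [8] (1, 8)
  [9] (0, 8)
  [10] (1, 8)
  [11] (7, 6)
  [12] (0, 8)
  [13] (1, 8)
  [14] (21, 0)
  [15] (4, 8)
  [16] (7, 6)
  [17] (0, 8)
  [18] (21, 0)
  [19] (4, 8)
  [20] (0, 8)

5 distinct reps among the 20 weights ⇒ 5 W_23-linkage classes:

[[1, 11, 16], [2, 7, 8, 10, 13], [3, 5, 14, 18], [4, 15, 19], [6, 9, 12, 17, 20]]


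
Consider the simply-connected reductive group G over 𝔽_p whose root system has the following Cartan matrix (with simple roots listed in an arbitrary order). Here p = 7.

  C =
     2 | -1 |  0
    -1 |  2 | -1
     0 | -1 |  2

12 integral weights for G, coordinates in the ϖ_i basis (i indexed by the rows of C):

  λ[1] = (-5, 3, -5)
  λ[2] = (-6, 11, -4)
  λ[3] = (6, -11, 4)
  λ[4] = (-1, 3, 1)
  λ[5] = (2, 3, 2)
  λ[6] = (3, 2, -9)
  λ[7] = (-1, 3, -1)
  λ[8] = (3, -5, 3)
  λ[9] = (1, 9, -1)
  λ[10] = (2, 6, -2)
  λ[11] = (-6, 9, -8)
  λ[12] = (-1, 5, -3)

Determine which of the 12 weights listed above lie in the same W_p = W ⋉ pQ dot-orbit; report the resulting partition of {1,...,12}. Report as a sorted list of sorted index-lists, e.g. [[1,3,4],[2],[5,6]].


Type A_3, rank 3, |W|=24; reorder rows/cols to standard.

Alcove-folded reps (p=7, 12 weights, presented ϖ-order):

  [1] (0, 4, 0);  [2] (0, 2, 2);  [3] (0, 2, 2);  [4] (0, 4, 2);  [5] (0, 4, 0);  [6] (0, 4, 2);  [7] (0, 4, 0);  [8] (0, 4, 0);  [9] (0, 2, 2);  [10] (0, 4, 2);  [11] (0, 2, 2);  [12] (0, 4, 2)

Grouping the 12 weights by Ā_7-representative: 3 linkage classes.

[[1, 5, 7, 8], [2, 3, 9, 11], [4, 6, 10, 12]]


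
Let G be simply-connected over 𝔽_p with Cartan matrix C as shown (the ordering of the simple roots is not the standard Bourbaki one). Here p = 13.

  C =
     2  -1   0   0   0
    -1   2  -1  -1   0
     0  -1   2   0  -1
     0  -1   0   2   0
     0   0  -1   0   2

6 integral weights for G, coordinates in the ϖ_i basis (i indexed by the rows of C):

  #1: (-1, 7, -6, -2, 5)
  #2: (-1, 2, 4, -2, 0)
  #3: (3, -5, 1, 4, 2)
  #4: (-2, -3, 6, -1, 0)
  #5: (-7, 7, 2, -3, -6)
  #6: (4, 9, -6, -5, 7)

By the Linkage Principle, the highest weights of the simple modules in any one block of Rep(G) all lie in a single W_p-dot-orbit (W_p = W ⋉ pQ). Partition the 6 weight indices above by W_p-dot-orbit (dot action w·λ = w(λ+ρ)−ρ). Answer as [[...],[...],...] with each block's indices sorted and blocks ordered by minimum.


Type D_5, rank 5, |W|=1920; reorder rows/cols to standard.

Alcove-folded reps (p=13, 6 weights, presented ϖ-order):

    1: (0, 2, 2, 1, 1)
    2: (0, 2, 2, 1, 1)
    3: (0, 2, 2, 1, 1)
    4: (0, 2, 2, 1, 1)
    5: (4, 2, 0, 0, 3)
    6: (0, 2, 2, 1, 1)

The 6 indices split into 2 linkage classes (same alcove rep ⇔ same W_13-dot-orbit):

[[1, 2, 3, 4, 6], [5]]


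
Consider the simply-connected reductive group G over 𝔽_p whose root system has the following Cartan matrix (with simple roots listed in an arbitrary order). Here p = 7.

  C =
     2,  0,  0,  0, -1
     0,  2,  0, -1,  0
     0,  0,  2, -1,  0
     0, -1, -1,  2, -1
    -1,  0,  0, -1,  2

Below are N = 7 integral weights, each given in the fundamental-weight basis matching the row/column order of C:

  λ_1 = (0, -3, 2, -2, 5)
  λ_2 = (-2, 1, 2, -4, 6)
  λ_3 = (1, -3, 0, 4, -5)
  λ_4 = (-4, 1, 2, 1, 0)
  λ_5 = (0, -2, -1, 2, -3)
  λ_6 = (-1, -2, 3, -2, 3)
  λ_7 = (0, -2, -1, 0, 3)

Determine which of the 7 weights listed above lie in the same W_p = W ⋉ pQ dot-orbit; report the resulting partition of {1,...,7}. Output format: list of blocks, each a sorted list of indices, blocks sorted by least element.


C ↔ D_5 under row/col permutation; |W(D_5)| = 1920.

Each λ_j+ρ reduced to Ā_7; 5-tuples below use C's row order:

  λ_1 → (1, 1, 0, 0, 1);  λ_2 → (1, 1, 0, 0, 1);  λ_3 → (2, 1, 0, 1, 1);  λ_4 → (0, 1, 2, 1, 0);  λ_5 → (1, 1, 0, 0, 1);  λ_6 → (0, 1, 2, 1, 0);  λ_7 → (1, 1, 0, 0, 1)

Partition of {1..7} into 3 W_7-dot-orbits:

[[1, 2, 5, 7], [3], [4, 6]]


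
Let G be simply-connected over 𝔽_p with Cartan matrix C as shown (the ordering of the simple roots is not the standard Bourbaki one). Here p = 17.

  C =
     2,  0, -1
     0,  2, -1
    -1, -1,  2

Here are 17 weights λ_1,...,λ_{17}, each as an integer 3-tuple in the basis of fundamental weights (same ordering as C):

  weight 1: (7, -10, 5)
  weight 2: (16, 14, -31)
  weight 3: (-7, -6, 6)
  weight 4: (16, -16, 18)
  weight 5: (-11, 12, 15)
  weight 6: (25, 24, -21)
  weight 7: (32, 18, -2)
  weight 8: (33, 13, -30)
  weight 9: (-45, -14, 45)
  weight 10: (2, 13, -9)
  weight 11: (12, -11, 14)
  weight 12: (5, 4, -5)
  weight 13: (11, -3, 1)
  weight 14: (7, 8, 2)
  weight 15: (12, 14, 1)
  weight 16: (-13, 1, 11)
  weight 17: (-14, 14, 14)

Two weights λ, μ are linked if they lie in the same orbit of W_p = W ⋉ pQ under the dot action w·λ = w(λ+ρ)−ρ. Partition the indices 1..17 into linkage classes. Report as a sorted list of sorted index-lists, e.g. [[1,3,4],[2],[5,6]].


Root system A_3: the 3×3 matrix C matches after relabeling.

Each λ_j+ρ reduced to Ā_17; 3-tuples below use C's row order:

  λ_1+ρ ↦ (5, 6, 3)
  λ_2+ρ ↦ (0, 2, 2)
  λ_3+ρ ↦ (2, 1, 4)
  λ_4+ρ ↦ (0, 2, 2)
  λ_5+ρ ↦ (2, 1, 4)
  λ_6+ρ ↦ (5, 6, 3)
  λ_7+ρ ↦ (15, 1, 1)
  λ_8+ρ ↦ (12, 2, 0)
  λ_9+ρ ↦ (2, 1, 4)
  λ_10+ρ ↦ (5, 6, 3)
  λ_11+ρ ↦ (2, 1, 4)
  λ_12+ρ ↦ (2, 1, 4)
  λ_13+ρ ↦ (12, 2, 0)
  λ_14+ρ ↦ (5, 6, 3)
  λ_15+ρ ↦ (0, 2, 2)
  λ_16+ρ ↦ (12, 2, 0)
  λ_17+ρ ↦ (0, 2, 2)

The 17 indices split into 5 linkage classes (same alcove rep ⇔ same W_17-dot-orbit):

[[1, 6, 10, 14], [2, 4, 15, 17], [3, 5, 9, 11, 12], [7], [8, 13, 16]]


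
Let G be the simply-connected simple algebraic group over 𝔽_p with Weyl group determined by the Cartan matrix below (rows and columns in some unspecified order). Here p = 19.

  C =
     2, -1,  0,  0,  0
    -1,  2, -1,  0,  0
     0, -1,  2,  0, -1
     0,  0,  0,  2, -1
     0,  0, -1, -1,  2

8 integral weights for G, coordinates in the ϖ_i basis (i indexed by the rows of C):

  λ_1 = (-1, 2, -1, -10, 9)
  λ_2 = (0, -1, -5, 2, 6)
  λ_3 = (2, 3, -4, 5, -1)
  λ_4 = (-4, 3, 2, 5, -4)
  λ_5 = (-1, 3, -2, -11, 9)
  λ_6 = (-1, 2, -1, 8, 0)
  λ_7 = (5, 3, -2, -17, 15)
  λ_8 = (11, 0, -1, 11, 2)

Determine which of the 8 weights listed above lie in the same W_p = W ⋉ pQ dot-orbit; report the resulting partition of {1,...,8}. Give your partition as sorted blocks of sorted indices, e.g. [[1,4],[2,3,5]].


Type A_5, rank 5, |W|=720; reorder rows/cols to standard.

Each λ_j+ρ reduced to Ā_19; 5-tuples below use C's row order:

    λ_1 → (0, 3, 0, 9, 1)
    λ_2 → (3, 1, 0, 3, 3)
    λ_3 → (3, 1, 0, 3, 3)
    λ_4 → (3, 1, 0, 3, 3)
    λ_5 → (0, 3, 0, 9, 1)
    λ_6 → (0, 3, 0, 9, 1)
    λ_7 → (0, 3, 0, 9, 1)
    λ_8 → (3, 1, 0, 3, 3)

The 8 indices split into 2 linkage classes (same alcove rep ⇔ same W_19-dot-orbit):

[[1, 5, 6, 7], [2, 3, 4, 8]]


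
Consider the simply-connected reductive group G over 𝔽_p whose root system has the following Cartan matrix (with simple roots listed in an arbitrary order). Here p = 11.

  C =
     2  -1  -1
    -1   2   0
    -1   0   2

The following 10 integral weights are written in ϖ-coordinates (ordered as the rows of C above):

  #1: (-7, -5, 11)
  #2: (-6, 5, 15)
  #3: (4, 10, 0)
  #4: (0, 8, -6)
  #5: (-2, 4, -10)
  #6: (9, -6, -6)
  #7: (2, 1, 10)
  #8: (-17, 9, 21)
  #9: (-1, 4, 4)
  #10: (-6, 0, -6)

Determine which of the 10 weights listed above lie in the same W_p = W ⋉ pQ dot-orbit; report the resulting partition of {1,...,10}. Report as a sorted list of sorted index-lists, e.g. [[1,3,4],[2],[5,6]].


Cartan matrix: type A_3 (|W|=24); un-permuting the 3 rows.

Ā_11 reps of the 10 weights (A_3, coords as presented):

    [1] (4, 5, 1)
    [2] (0, 5, 5)
    [3] (0, 5, 5)
    [4] (4, 5, 1)
    [5] (4, 5, 1)
    [6] (0, 5, 5)
    [7] (0, 3, 6)
    [8] (0, 5, 5)
    [9] (0, 5, 5)
    [10] (4, 5, 1)

The 10 indices split into 3 linkage classes (same alcove rep ⇔ same W_11-dot-orbit):

[[1, 4, 5, 10], [2, 3, 6, 8, 9], [7]]


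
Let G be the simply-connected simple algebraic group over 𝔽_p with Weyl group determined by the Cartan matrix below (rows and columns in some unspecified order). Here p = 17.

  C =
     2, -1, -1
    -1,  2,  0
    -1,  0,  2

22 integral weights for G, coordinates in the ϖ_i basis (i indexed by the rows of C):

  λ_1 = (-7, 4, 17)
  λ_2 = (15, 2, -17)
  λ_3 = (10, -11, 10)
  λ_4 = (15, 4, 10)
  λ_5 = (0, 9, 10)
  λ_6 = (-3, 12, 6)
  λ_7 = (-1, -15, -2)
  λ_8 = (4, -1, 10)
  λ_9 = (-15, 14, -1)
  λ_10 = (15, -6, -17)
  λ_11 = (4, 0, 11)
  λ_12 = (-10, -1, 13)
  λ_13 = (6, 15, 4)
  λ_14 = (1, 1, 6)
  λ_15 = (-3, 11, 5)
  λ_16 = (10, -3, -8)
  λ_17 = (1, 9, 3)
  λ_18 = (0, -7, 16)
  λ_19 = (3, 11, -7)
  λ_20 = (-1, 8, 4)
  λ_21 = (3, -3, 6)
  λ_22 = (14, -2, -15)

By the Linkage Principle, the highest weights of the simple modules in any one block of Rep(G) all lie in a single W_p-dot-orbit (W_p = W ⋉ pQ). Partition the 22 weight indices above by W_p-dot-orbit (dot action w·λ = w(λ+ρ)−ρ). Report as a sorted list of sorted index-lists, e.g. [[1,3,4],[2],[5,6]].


Cartan matrix: type A_3 (|W|=24); un-permuting the 3 rows.

Ā_17 reps of the 22 weights (A_3, coords as presented):

    λ_1 → (5, 0, 11)
    λ_2 → (0, 1, 14)
    λ_3 → (1, 5, 6)
    λ_4 → (2, 10, 4)
    λ_5 → (1, 5, 6)
    λ_6 → (2, 10, 4)
    λ_7 → (0, 1, 14)
    λ_8 → (5, 0, 11)
    λ_9 → (0, 1, 14)
    λ_10 → (5, 0, 11)
    λ_11 → (5, 0, 11)
    λ_12 → (0, 9, 5)
    λ_13 → (1, 5, 6)
    λ_14 → (2, 2, 7)
    λ_15 → (2, 10, 4)
    λ_16 → (2, 2, 7)
    λ_17 → (2, 10, 4)
    λ_18 → (5, 0, 11)
    λ_19 → (2, 10, 4)
    λ_20 → (0, 9, 5)
    λ_21 → (2, 2, 7)
    λ_22 → (0, 1, 14)

6 distinct reps among the 22 weights ⇒ 6 W_17-linkage classes:

[[1, 8, 10, 11, 18], [2, 7, 9, 22], [3, 5, 13], [4, 6, 15, 17, 19], [12, 20], [14, 16, 21]]


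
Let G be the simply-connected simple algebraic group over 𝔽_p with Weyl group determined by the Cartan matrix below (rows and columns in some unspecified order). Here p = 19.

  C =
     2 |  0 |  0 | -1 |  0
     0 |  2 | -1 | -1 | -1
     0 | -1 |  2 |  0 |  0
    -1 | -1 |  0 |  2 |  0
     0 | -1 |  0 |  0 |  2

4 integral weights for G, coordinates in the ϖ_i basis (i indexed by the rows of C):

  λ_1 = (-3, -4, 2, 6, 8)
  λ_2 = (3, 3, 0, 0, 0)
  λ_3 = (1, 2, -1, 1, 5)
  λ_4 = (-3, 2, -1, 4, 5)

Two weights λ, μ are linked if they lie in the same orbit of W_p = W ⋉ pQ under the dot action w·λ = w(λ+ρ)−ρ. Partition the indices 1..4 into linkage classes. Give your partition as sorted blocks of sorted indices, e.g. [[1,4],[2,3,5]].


Cartan matrix: type D_5 (|W|=1920); un-permuting the 5 rows.

W_19-reps of the 4 weights in Ā_19 (same 5-coord order as C):

  [1] (2, 3, 0, 2, 6)
  [2] (4, 4, 1, 1, 1)
  [3] (2, 3, 0, 2, 6)
  [4] (2, 3, 0, 2, 6)

2 distinct reps among the 4 weights ⇒ 2 W_19-linkage classes:

[[1, 3, 4], [2]]


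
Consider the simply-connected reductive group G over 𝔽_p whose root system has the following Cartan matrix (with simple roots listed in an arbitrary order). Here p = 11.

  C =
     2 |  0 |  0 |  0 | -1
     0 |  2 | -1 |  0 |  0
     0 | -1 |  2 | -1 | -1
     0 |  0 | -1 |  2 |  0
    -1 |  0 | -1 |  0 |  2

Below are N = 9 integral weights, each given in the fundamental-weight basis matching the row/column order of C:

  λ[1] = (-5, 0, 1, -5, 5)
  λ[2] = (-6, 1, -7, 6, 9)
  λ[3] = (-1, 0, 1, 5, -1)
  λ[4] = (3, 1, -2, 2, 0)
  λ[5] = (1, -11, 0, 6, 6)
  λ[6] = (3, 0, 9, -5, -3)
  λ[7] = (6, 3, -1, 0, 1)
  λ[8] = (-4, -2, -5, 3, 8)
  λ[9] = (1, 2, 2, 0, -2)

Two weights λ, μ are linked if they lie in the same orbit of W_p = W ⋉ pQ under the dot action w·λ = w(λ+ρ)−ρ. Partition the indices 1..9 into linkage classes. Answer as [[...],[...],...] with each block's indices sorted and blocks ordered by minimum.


C ↔ D_5 under row/col permutation; |W(D_5)| = 1920.

λ_j+ρ reflected into Ā_11 (⟨·,θ^∨⟩≤11); 5-tuples as given:

    [1] (4, 1, 1, 2, 0)
    [2] (3, 4, 0, 1, 1)
    [3] (0, 1, 2, 6, 0)
    [4] (4, 1, 1, 2, 0)
    [5] (4, 1, 1, 2, 0)
    [6] (4, 1, 1, 2, 0)
    [7] (4, 1, 1, 2, 0)
    [8] (3, 4, 0, 1, 1)
    [9] (1, 3, 2, 1, 1)

4 distinct reps among the 9 weights ⇒ 4 W_11-linkage classes:

[[1, 4, 5, 6, 7], [2, 8], [3], [9]]


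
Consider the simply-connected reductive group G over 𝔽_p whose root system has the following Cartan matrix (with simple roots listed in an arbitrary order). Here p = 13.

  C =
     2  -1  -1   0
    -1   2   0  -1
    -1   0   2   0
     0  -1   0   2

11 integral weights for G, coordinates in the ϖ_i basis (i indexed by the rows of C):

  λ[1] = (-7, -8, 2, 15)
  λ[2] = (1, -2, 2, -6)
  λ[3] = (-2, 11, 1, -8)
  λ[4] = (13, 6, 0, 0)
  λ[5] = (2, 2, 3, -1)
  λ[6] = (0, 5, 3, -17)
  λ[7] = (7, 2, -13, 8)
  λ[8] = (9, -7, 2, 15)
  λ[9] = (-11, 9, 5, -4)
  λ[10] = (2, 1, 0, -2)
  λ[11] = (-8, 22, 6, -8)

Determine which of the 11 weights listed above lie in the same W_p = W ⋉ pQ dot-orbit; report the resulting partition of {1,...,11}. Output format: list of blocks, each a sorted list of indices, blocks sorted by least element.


A_4 Cartan matrix, 4 simple roots permuted; ρ=(1,1,1,1).

Each λ_j+ρ reduced to Ā_13; 4-tuples below use C's row order:

    [1] (3, 3, 4, 0)
    [2] (3, 1, 1, 1)
    [3] (1, 4, 1, 7)
    [4] (3, 1, 1, 1)
    [5] (3, 3, 4, 0)
    [6] (4, 1, 2, 3)
    [7] (3, 1, 1, 1)
    [8] (3, 3, 4, 0)
    [9] (3, 3, 4, 0)
    [10] (3, 1, 1, 1)
    [11] (3, 3, 4, 0)

4 distinct reps among the 11 weights ⇒ 4 W_13-linkage classes:

[[1, 5, 8, 9, 11], [2, 4, 7, 10], [3], [6]]
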